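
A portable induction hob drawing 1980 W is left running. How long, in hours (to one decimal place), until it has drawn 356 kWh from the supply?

Hours = 356 kWh ÷ 1.98 kW = 179.8 h

179.8 h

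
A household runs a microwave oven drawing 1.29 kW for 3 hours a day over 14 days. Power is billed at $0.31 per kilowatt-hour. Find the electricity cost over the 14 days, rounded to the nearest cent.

Runtime = 3 h/day × 14 days = 42 h
Energy = 1.29 kW × 42 h = 54.18 kWh
Cost = 54.18 kWh × $0.31/kWh = $16.80

$16.80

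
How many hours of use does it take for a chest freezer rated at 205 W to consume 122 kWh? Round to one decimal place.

595.1 h

Hours = 122 kWh ÷ 0.205 kW = 595.1 h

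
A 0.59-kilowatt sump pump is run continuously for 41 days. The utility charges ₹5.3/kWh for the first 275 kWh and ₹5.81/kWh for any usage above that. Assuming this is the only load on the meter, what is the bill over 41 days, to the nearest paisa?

₹3232.80

Runtime = 24 h × 41 = 984 h
Energy = 0.59 kW × 984 h = 580.56 kWh
Tier 1 (0–275 kWh): 275 × ₹5.3 = ₹1457.5
Above 275 kWh: 305.56 × ₹5.81 = ₹1775.3036
Bill = ₹3232.80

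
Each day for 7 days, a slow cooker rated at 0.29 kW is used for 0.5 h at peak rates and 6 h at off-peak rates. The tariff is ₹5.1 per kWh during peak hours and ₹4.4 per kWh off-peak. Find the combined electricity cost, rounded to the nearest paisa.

₹58.77

Peak energy = 0.29 kW × 0.5 h × 7 = 1.015 kWh
Off-peak energy = 0.29 kW × 6 h × 7 = 12.18 kWh
Cost = 1.015 × ₹5.1 + 12.18 × ₹4.4 = ₹5.1765 + ₹53.592 = ₹58.77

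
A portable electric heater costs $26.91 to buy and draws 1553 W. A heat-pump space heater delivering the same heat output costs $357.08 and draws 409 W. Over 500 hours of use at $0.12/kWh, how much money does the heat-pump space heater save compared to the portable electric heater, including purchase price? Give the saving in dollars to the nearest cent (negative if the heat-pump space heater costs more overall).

-$261.53

portable electric heater: $26.91 + (1553/1000) kW × 500 h × $0.12 = $26.91 + $93.18 = $120.09
heat-pump space heater: $357.08 + (409/1000) kW × 500 h × $0.12 = $357.08 + $24.54 = $381.62
Saving = $120.09 − $381.62 = −$261.53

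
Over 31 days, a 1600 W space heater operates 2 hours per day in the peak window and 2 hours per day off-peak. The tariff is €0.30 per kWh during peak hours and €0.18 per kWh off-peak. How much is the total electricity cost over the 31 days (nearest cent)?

€47.62

Peak energy = 1.6 kW × 2 h × 31 = 99.2 kWh
Off-peak energy = 1.6 kW × 2 h × 31 = 99.2 kWh
Cost = 99.2 × €0.30 + 99.2 × €0.18 = €29.76 + €17.856 = €47.62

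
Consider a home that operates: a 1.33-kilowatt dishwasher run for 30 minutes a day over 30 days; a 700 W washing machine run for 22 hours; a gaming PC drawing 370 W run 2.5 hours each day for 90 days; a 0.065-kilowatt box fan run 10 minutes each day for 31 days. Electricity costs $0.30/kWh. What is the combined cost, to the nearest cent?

dishwasher: Runtime = 30 min × 30 = 900 min = 15 h
dishwasher: 1.33 kW × 15 h = 19.95 kWh
washing machine: 0.7 kW × 22 h = 15.4 kWh
gaming PC: Runtime = 2.5 h/day × 90 days = 225 h
gaming PC: 0.37 kW × 225 h = 83.25 kWh
box fan: Runtime = 10 min × 31 = 310 min = 5.166666… h
box fan: 0.065 kW × 5.166666… h = 0.335833… kWh
Total energy = 118.935833… kWh
Cost = 118.935833… × $0.30 = $35.68

$35.68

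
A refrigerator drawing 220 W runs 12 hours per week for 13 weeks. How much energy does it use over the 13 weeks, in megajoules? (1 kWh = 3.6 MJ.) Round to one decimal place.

123.6 MJ

Runtime = 12 h/week × 13 weeks = 156 h
Energy = 0.22 kW × 156 h = 34.32 kWh
= 34.32 × 3.6 MJ = 123.6 MJ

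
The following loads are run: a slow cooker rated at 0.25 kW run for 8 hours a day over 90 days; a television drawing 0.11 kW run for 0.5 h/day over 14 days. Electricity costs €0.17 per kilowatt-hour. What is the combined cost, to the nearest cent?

slow cooker: Runtime = 8 h/day × 90 days = 720 h
slow cooker: 0.25 kW × 720 h = 180 kWh
television: Runtime = 0.5 h/day × 14 days = 7 h
television: 0.11 kW × 7 h = 0.77 kWh
Total energy = 180.77 kWh
Cost = 180.77 × €0.17 = €30.73

€30.73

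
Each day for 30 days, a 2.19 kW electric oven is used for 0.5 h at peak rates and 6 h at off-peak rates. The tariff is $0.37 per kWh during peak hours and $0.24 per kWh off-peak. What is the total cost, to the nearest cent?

Peak energy = 2.19 kW × 0.5 h × 30 = 32.85 kWh
Off-peak energy = 2.19 kW × 6 h × 30 = 394.2 kWh
Cost = 32.85 × $0.37 + 394.2 × $0.24 = $12.1545 + $94.608 = $106.76

$106.76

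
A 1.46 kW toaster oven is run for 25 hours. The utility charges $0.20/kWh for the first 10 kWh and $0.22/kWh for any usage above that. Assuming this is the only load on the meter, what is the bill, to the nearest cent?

$7.83

Energy = 1.46 kW × 25 h = 36.5 kWh
Tier 1 (0–10 kWh): 10 × $0.20 = $2
Above 10 kWh: 26.5 × $0.22 = $5.83
Bill = $7.83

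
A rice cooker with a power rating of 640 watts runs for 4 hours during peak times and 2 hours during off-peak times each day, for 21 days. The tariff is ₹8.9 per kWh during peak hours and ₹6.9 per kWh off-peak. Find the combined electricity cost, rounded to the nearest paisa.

₹663.94

Peak energy = 0.64 kW × 4 h × 21 = 53.76 kWh
Off-peak energy = 0.64 kW × 2 h × 21 = 26.88 kWh
Cost = 53.76 × ₹8.9 + 26.88 × ₹6.9 = ₹478.464 + ₹185.472 = ₹663.94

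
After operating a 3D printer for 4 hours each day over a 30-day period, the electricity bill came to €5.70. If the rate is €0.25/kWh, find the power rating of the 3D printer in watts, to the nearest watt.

190 W

Energy = €5.70 ÷ €0.25/kWh = 22.8 kWh
Runtime = 4 h/day × 30 days = 120 h
Power = 22.8 kWh ÷ 120 h = 0.19 kW = 190 W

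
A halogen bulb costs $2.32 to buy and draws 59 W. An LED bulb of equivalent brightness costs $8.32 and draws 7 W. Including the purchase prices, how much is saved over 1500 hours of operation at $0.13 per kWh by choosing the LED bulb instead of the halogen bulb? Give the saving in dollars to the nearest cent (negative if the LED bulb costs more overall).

$4.14

halogen bulb: $2.32 + (59/1000) kW × 1500 h × $0.13 = $2.32 + $11.505 = $13.825
LED bulb: $8.32 + (7/1000) kW × 1500 h × $0.13 = $8.32 + $1.365 = $9.685
Saving = $13.825 − $9.685 = $4.14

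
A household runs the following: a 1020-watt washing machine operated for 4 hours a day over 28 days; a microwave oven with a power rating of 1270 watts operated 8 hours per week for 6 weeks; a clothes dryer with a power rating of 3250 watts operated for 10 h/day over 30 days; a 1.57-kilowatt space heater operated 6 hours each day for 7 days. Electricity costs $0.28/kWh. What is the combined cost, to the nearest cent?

$340.52

washing machine: Runtime = 4 h/day × 28 days = 112 h
washing machine: 1.02 kW × 112 h = 114.24 kWh
microwave oven: Runtime = 8 h/week × 6 weeks = 48 h
microwave oven: 1.27 kW × 48 h = 60.96 kWh
clothes dryer: Runtime = 10 h/day × 30 days = 300 h
clothes dryer: 3.25 kW × 300 h = 975 kWh
space heater: Runtime = 6 h/day × 7 days = 42 h
space heater: 1.57 kW × 42 h = 65.94 kWh
Total energy = 1216.14 kWh
Cost = 1216.14 × $0.28 = $340.52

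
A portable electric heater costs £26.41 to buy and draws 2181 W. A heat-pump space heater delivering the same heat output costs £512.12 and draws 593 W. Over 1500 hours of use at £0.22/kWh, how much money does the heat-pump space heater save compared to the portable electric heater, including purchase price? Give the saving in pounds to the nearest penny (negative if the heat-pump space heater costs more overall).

£38.33

portable electric heater: £26.41 + (2181/1000) kW × 1500 h × £0.22 = £26.41 + £719.73 = £746.14
heat-pump space heater: £512.12 + (593/1000) kW × 1500 h × £0.22 = £512.12 + £195.69 = £707.81
Saving = £746.14 − £707.81 = £38.33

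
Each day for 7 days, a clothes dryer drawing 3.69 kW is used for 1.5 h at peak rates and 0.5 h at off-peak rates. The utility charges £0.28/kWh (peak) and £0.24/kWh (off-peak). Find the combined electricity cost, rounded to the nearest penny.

£13.95

Peak energy = 3.69 kW × 1.5 h × 7 = 38.745 kWh
Off-peak energy = 3.69 kW × 0.5 h × 7 = 12.915 kWh
Cost = 38.745 × £0.28 + 12.915 × £0.24 = £10.8486 + £3.0996 = £13.95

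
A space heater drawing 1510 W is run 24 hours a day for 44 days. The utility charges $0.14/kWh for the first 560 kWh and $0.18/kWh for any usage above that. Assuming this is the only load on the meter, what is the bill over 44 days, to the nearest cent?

$264.62

Runtime = 24 h × 44 = 1056 h
Energy = 1.51 kW × 1056 h = 1594.56 kWh
Tier 1 (0–560 kWh): 560 × $0.14 = $78.4
Above 560 kWh: 1034.56 × $0.18 = $186.2208
Bill = $264.62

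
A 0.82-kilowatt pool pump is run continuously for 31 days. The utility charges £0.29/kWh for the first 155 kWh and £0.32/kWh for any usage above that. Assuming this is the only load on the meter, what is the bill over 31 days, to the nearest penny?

£190.58

Runtime = 24 h × 31 = 744 h
Energy = 0.82 kW × 744 h = 610.08 kWh
Tier 1 (0–155 kWh): 155 × £0.29 = £44.95
Above 155 kWh: 455.08 × £0.32 = £145.6256
Bill = £190.58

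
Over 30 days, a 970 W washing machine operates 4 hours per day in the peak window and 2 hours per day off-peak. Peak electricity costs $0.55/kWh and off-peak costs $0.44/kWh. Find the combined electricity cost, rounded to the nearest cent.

Peak energy = 0.97 kW × 4 h × 30 = 116.4 kWh
Off-peak energy = 0.97 kW × 2 h × 30 = 58.2 kWh
Cost = 116.4 × $0.55 + 58.2 × $0.44 = $64.02 + $25.608 = $89.63

$89.63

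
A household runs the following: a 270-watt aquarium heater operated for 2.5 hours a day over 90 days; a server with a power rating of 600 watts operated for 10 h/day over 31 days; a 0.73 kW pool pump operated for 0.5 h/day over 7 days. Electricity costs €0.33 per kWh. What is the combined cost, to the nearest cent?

€82.27

aquarium heater: Runtime = 2.5 h/day × 90 days = 225 h
aquarium heater: 0.27 kW × 225 h = 60.75 kWh
server: Runtime = 10 h/day × 31 days = 310 h
server: 0.6 kW × 310 h = 186 kWh
pool pump: Runtime = 0.5 h/day × 7 days = 3.5 h
pool pump: 0.73 kW × 3.5 h = 2.555 kWh
Total energy = 249.305 kWh
Cost = 249.305 × €0.33 = €82.27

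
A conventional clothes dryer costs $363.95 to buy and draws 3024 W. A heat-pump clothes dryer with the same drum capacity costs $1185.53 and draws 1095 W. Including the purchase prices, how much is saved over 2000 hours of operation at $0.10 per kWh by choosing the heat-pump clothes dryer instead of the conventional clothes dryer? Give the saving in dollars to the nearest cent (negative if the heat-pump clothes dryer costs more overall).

-$435.78

conventional clothes dryer: $363.95 + (3024/1000) kW × 2000 h × $0.10 = $363.95 + $604.8 = $968.75
heat-pump clothes dryer: $1185.53 + (1095/1000) kW × 2000 h × $0.10 = $1185.53 + $219 = $1404.53
Saving = $968.75 − $1404.53 = −$435.78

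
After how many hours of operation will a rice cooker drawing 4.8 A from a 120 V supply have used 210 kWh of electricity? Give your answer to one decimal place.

Power = 4.8 A × 120 V = 576 W = 0.576 kW
Hours = 210 kWh ÷ 0.576 kW = 364.6 h

364.6 h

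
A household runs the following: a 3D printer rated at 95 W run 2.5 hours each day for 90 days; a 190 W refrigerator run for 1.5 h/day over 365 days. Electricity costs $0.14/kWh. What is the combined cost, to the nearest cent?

3D printer: Runtime = 2.5 h/day × 90 days = 225 h
3D printer: 0.095 kW × 225 h = 21.375 kWh
refrigerator: Runtime = 1.5 h/day × 365 days = 547.5 h
refrigerator: 0.19 kW × 547.5 h = 104.025 kWh
Total energy = 125.4 kWh
Cost = 125.4 × $0.14 = $17.56

$17.56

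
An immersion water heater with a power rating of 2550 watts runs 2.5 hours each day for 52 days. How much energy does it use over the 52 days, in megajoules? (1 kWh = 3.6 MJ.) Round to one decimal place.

1193.4 MJ

Runtime = 2.5 h/day × 52 days = 130 h
Energy = 2.55 kW × 130 h = 331.5 kWh
= 331.5 × 3.6 MJ = 1193.4 MJ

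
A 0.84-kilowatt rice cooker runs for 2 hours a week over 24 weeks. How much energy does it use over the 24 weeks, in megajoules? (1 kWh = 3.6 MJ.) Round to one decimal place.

Runtime = 2 h/week × 24 weeks = 48 h
Energy = 0.84 kW × 48 h = 40.32 kWh
= 40.32 × 3.6 MJ = 145.2 MJ

145.2 MJ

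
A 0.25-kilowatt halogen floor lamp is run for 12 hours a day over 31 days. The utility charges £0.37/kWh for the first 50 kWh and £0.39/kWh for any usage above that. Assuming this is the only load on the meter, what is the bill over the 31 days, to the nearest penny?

Runtime = 12 h/day × 31 days = 372 h
Energy = 0.25 kW × 372 h = 93 kWh
Tier 1 (0–50 kWh): 50 × £0.37 = £18.5
Above 50 kWh: 43 × £0.39 = £16.77
Bill = £35.27

£35.27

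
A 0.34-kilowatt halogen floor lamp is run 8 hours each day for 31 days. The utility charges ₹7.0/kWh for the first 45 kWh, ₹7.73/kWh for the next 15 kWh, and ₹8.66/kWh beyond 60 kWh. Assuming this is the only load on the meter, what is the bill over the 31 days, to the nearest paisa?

₹641.56

Runtime = 8 h/day × 31 days = 248 h
Energy = 0.34 kW × 248 h = 84.32 kWh
Tier 1 (0–45 kWh): 45 × ₹7.0 = ₹315
Tier 2 (45–60 kWh): 15 × ₹7.73 = ₹115.95
Above 60 kWh: 24.32 × ₹8.66 = ₹210.6112
Bill = ₹641.56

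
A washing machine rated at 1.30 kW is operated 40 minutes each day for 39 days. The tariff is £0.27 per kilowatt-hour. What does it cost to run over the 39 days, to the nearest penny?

Runtime = 40 min × 39 = 1560 min = 26 h
Energy = 1.3 kW × 26 h = 33.8 kWh
Cost = 33.8 kWh × £0.27/kWh = £9.13

£9.13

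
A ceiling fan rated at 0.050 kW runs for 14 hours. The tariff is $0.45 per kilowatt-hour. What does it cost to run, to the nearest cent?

Energy = 0.05 kW × 14 h = 0.7 kWh
Cost = 0.7 kWh × $0.45/kWh = $0.32

$0.32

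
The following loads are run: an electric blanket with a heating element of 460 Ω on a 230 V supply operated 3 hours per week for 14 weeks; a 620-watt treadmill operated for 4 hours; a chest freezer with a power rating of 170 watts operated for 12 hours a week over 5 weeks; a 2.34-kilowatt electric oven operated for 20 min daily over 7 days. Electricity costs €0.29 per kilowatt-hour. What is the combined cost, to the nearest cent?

€6.66

electric blanket: Power = V²/R = 230²/460 = 115 W = 0.115 kW
electric blanket: Runtime = 3 h/week × 14 weeks = 42 h
electric blanket: 0.115 kW × 42 h = 4.83 kWh
treadmill: 0.62 kW × 4 h = 2.48 kWh
chest freezer: Runtime = 12 h/week × 5 weeks = 60 h
chest freezer: 0.17 kW × 60 h = 10.2 kWh
electric oven: Runtime = 20 min × 7 = 140 min = 2.333333… h
electric oven: 2.34 kW × 2.333333… h = 5.46 kWh
Total energy = 22.97 kWh
Cost = 22.97 × €0.29 = €6.66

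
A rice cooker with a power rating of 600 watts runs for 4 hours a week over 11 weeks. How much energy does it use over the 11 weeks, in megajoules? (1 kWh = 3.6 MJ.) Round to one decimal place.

95.0 MJ

Runtime = 4 h/week × 11 weeks = 44 h
Energy = 0.6 kW × 44 h = 26.4 kWh
= 26.4 × 3.6 MJ = 95.0 MJ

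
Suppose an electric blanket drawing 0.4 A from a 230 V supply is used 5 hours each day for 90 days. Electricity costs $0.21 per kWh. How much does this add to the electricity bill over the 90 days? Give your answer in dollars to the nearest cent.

$8.69

Power = 0.4 A × 230 V = 92 W = 0.092 kW
Runtime = 5 h/day × 90 days = 450 h
Energy = 0.092 kW × 450 h = 41.4 kWh
Cost = 41.4 kWh × $0.21/kWh = $8.69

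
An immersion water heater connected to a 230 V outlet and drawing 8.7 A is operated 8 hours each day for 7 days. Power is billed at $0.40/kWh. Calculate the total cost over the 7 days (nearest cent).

$44.82

Power = 8.7 A × 230 V = 2001 W = 2.001 kW
Runtime = 8 h/day × 7 days = 56 h
Energy = 2.001 kW × 56 h = 112.056 kWh
Cost = 112.056 kWh × $0.40/kWh = $44.82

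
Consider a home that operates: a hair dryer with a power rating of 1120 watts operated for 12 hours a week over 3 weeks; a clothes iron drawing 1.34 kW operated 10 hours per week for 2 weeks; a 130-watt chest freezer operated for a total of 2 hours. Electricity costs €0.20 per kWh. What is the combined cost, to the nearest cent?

hair dryer: Runtime = 12 h/week × 3 weeks = 36 h
hair dryer: 1.12 kW × 36 h = 40.32 kWh
clothes iron: Runtime = 10 h/week × 2 weeks = 20 h
clothes iron: 1.34 kW × 20 h = 26.8 kWh
chest freezer: 0.13 kW × 2 h = 0.26 kWh
Total energy = 67.38 kWh
Cost = 67.38 × €0.20 = €13.48

€13.48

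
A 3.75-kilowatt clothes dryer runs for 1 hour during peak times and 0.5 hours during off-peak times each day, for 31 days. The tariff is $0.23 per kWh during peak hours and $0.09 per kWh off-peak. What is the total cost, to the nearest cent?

$31.97

Peak energy = 3.75 kW × 1 h × 31 = 116.25 kWh
Off-peak energy = 3.75 kW × 0.5 h × 31 = 58.125 kWh
Cost = 116.25 × $0.23 + 58.125 × $0.09 = $26.7375 + $5.23125 = $31.97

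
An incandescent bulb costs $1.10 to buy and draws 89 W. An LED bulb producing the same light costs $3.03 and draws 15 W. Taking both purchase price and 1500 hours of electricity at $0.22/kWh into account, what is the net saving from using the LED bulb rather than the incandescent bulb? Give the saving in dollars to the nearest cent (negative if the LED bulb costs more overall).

$22.49

incandescent bulb: $1.10 + (89/1000) kW × 1500 h × $0.22 = $1.10 + $29.37 = $30.47
LED bulb: $3.03 + (15/1000) kW × 1500 h × $0.22 = $3.03 + $4.95 = $7.98
Saving = $30.47 − $7.98 = $22.49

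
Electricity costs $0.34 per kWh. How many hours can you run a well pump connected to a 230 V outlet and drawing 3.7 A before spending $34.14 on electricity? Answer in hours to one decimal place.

118.0 h

Power = 3.7 A × 230 V = 851 W = 0.851 kW
Energy available = $34.14 ÷ $0.34/kWh = 100.4118 kWh
Hours = 100.4118 kWh ÷ 0.851 kW = 118.0 h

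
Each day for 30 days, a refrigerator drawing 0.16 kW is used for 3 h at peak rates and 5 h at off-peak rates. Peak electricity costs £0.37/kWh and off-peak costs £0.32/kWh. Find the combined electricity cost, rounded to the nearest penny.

£13.01

Peak energy = 0.16 kW × 3 h × 30 = 14.4 kWh
Off-peak energy = 0.16 kW × 5 h × 30 = 24 kWh
Cost = 14.4 × £0.37 + 24 × £0.32 = £5.328 + £7.68 = £13.01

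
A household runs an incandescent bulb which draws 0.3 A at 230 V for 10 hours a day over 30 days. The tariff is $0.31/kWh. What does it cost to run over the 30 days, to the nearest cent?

$6.42

Power = 0.3 A × 230 V = 69 W = 0.069 kW
Runtime = 10 h/day × 30 days = 300 h
Energy = 0.069 kW × 300 h = 20.7 kWh
Cost = 20.7 kWh × $0.31/kWh = $6.42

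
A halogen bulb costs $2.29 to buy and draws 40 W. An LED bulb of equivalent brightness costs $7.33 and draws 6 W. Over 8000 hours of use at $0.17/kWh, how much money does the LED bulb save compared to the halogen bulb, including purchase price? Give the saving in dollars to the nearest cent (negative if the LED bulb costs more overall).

$41.20

halogen bulb: $2.29 + (40/1000) kW × 8000 h × $0.17 = $2.29 + $54.4 = $56.69
LED bulb: $7.33 + (6/1000) kW × 8000 h × $0.17 = $7.33 + $8.16 = $15.49
Saving = $56.69 − $15.49 = $41.2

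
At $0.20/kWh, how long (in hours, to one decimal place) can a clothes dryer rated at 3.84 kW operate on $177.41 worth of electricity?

231.0 h

Energy available = $177.41 ÷ $0.20/kWh = 887.05 kWh
Hours = 887.05 kWh ÷ 3.84 kW = 231.0 h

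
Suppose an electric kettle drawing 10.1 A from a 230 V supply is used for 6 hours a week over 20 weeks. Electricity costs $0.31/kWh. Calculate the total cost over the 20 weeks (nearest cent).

Power = 10.1 A × 230 V = 2323 W = 2.323 kW
Runtime = 6 h/week × 20 weeks = 120 h
Energy = 2.323 kW × 120 h = 278.76 kWh
Cost = 278.76 kWh × $0.31/kWh = $86.42

$86.42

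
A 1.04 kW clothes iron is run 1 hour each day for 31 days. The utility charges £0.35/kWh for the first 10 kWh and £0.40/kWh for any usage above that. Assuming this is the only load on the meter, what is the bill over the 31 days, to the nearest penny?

Runtime = 1 h/day × 31 days = 31 h
Energy = 1.04 kW × 31 h = 32.24 kWh
Tier 1 (0–10 kWh): 10 × £0.35 = £3.5
Above 10 kWh: 22.24 × £0.40 = £8.896
Bill = £12.40

£12.40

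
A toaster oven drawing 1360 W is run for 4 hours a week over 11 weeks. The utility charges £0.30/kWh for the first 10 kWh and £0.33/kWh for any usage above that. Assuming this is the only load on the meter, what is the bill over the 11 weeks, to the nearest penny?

£19.45

Runtime = 4 h/week × 11 weeks = 44 h
Energy = 1.36 kW × 44 h = 59.84 kWh
Tier 1 (0–10 kWh): 10 × £0.30 = £3
Above 10 kWh: 49.84 × £0.33 = £16.4472
Bill = £19.45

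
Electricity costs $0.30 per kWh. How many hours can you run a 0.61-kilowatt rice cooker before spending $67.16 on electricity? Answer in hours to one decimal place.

Energy available = $67.16 ÷ $0.30/kWh = 223.8667 kWh
Hours = 223.8667 kWh ÷ 0.61 kW = 367.0 h

367.0 h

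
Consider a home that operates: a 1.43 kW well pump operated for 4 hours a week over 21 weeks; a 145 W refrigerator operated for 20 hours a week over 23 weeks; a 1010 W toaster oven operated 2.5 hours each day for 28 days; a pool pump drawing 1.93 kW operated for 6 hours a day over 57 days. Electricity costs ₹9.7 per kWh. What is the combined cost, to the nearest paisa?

₹8900.53

well pump: Runtime = 4 h/week × 21 weeks = 84 h
well pump: 1.43 kW × 84 h = 120.12 kWh
refrigerator: Runtime = 20 h/week × 23 weeks = 460 h
refrigerator: 0.145 kW × 460 h = 66.7 kWh
toaster oven: Runtime = 2.5 h/day × 28 days = 70 h
toaster oven: 1.01 kW × 70 h = 70.7 kWh
pool pump: Runtime = 6 h/day × 57 days = 342 h
pool pump: 1.93 kW × 342 h = 660.06 kWh
Total energy = 917.58 kWh
Cost = 917.58 × ₹9.7 = ₹8900.53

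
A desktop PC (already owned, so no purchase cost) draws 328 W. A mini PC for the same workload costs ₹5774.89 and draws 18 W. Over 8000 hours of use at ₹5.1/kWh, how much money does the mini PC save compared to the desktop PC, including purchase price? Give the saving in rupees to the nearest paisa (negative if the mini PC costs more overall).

₹6873.11

desktop PC: ₹0.00 + (328/1000) kW × 8000 h × ₹5.1 = ₹0.00 + ₹13382.4 = ₹13382.4
mini PC: ₹5774.89 + (18/1000) kW × 8000 h × ₹5.1 = ₹5774.89 + ₹734.4 = ₹6509.29
Saving = ₹13382.4 − ₹6509.29 = ₹6873.11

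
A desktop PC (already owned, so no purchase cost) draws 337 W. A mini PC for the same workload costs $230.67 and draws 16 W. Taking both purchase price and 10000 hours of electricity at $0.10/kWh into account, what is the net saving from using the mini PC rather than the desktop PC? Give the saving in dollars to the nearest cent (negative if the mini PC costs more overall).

desktop PC: $0.00 + (337/1000) kW × 10000 h × $0.10 = $0.00 + $337 = $337
mini PC: $230.67 + (16/1000) kW × 10000 h × $0.10 = $230.67 + $16 = $246.67
Saving = $337 − $246.67 = $90.33

$90.33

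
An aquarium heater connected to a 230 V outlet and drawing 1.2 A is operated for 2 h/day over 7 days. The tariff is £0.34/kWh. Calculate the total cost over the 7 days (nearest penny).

Power = 1.2 A × 230 V = 276 W = 0.276 kW
Runtime = 2 h/day × 7 days = 14 h
Energy = 0.276 kW × 14 h = 3.864 kWh
Cost = 3.864 kWh × £0.34/kWh = £1.31

£1.31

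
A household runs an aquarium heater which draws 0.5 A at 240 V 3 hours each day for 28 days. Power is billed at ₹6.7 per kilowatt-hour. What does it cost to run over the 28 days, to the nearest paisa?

Power = 0.5 A × 240 V = 120 W = 0.12 kW
Runtime = 3 h/day × 28 days = 84 h
Energy = 0.12 kW × 84 h = 10.08 kWh
Cost = 10.08 kWh × ₹6.7/kWh = ₹67.54

₹67.54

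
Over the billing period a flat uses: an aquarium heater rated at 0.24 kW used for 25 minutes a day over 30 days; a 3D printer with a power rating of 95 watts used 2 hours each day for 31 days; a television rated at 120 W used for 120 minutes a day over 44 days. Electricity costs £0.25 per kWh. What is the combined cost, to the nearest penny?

£4.86

aquarium heater: Runtime = 25 min × 30 = 750 min = 12.5 h
aquarium heater: 0.24 kW × 12.5 h = 3 kWh
3D printer: Runtime = 2 h/day × 31 days = 62 h
3D printer: 0.095 kW × 62 h = 5.89 kWh
television: Runtime = 120 min × 44 = 5280 min = 88 h
television: 0.12 kW × 88 h = 10.56 kWh
Total energy = 19.45 kWh
Cost = 19.45 × £0.25 = £4.86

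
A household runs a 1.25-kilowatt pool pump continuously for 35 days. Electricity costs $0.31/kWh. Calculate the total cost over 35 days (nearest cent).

$325.50

Runtime = 24 h × 35 = 840 h
Energy = 1.25 kW × 840 h = 1050 kWh
Cost = 1050 kWh × $0.31/kWh = $325.50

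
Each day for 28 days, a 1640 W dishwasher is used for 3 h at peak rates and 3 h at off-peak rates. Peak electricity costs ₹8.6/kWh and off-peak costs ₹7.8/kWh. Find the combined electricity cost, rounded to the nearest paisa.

₹2259.26

Peak energy = 1.64 kW × 3 h × 28 = 137.76 kWh
Off-peak energy = 1.64 kW × 3 h × 28 = 137.76 kWh
Cost = 137.76 × ₹8.6 + 137.76 × ₹7.8 = ₹1184.736 + ₹1074.528 = ₹2259.26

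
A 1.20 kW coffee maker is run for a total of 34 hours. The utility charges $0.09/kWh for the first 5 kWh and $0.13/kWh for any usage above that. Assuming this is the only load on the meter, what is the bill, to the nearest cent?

$5.10

Energy = 1.2 kW × 34 h = 40.8 kWh
Tier 1 (0–5 kWh): 5 × $0.09 = $0.45
Above 5 kWh: 35.8 × $0.13 = $4.654
Bill = $5.10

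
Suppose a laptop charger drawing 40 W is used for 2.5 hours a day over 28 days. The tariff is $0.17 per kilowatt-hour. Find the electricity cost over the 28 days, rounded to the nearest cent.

Runtime = 2.5 h/day × 28 days = 70 h
Energy = 0.04 kW × 70 h = 2.8 kWh
Cost = 2.8 kWh × $0.17/kWh = $0.48

$0.48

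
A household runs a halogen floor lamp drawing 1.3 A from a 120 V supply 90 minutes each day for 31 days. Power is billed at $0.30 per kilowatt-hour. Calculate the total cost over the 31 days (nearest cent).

$2.18

Power = 1.3 A × 120 V = 156 W = 0.156 kW
Runtime = 90 min × 31 = 2790 min = 46.5 h
Energy = 0.156 kW × 46.5 h = 7.254 kWh
Cost = 7.254 kWh × $0.30/kWh = $2.18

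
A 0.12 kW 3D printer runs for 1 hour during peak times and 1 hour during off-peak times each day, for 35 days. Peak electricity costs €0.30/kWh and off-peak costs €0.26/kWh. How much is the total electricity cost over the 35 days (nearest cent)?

Peak energy = 0.12 kW × 1 h × 35 = 4.2 kWh
Off-peak energy = 0.12 kW × 1 h × 35 = 4.2 kWh
Cost = 4.2 × €0.30 + 4.2 × €0.26 = €1.26 + €1.092 = €2.35

€2.35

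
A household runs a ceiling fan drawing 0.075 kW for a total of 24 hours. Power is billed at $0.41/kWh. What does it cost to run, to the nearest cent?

Energy = 0.075 kW × 24 h = 1.8 kWh
Cost = 1.8 kWh × $0.41/kWh = $0.74

$0.74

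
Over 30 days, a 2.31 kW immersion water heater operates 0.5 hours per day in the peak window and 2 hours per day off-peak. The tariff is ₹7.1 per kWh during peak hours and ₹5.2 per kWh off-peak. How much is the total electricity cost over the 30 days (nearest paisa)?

₹966.74

Peak energy = 2.31 kW × 0.5 h × 30 = 34.65 kWh
Off-peak energy = 2.31 kW × 2 h × 30 = 138.6 kWh
Cost = 34.65 × ₹7.1 + 138.6 × ₹5.2 = ₹246.015 + ₹720.72 = ₹966.74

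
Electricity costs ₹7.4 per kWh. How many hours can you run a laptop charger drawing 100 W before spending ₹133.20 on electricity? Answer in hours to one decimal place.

Energy available = ₹133.20 ÷ ₹7.4/kWh = 18 kWh
Hours = 18 kWh ÷ 0.1 kW = 180.0 h

180.0 h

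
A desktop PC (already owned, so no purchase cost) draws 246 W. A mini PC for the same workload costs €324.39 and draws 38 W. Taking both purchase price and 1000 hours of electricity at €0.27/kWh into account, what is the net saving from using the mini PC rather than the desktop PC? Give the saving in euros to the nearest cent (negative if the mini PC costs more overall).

desktop PC: €0.00 + (246/1000) kW × 1000 h × €0.27 = €0.00 + €66.42 = €66.42
mini PC: €324.39 + (38/1000) kW × 1000 h × €0.27 = €324.39 + €10.26 = €334.65
Saving = €66.42 − €334.65 = −€268.23

-€268.23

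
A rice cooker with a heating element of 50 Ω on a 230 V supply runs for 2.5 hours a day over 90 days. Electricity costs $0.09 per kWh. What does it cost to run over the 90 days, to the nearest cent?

Power = V²/R = 230²/50 = 1058 W = 1.058 kW
Runtime = 2.5 h/day × 90 days = 225 h
Energy = 1.058 kW × 225 h = 238.05 kWh
Cost = 238.05 kWh × $0.09/kWh = $21.42

$21.42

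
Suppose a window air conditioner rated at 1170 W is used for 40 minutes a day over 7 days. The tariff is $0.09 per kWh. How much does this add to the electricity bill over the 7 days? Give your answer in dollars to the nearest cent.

$0.49

Runtime = 40 min × 7 = 280 min = 4.666666… h
Energy = 1.17 kW × 4.666666… h = 5.46 kWh
Cost = 5.46 kWh × $0.09/kWh = $0.49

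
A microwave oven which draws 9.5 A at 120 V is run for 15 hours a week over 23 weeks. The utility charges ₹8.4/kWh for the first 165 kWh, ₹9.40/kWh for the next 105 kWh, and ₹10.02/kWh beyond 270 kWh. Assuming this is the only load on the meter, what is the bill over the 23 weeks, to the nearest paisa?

Power = 9.5 A × 120 V = 1140 W = 1.14 kW
Runtime = 15 h/week × 23 weeks = 345 h
Energy = 1.14 kW × 345 h = 393.3 kWh
Tier 1 (0–165 kWh): 165 × ₹8.4 = ₹1386
Tier 2 (165–270 kWh): 105 × ₹9.40 = ₹987
Above 270 kWh: 123.3 × ₹10.02 = ₹1235.466
Bill = ₹3608.47

₹3608.47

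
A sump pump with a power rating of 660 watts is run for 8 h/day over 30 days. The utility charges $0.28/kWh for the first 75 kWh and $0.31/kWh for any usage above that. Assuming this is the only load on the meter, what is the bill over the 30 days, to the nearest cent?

$46.85

Runtime = 8 h/day × 30 days = 240 h
Energy = 0.66 kW × 240 h = 158.4 kWh
Tier 1 (0–75 kWh): 75 × $0.28 = $21
Above 75 kWh: 83.4 × $0.31 = $25.854
Bill = $46.85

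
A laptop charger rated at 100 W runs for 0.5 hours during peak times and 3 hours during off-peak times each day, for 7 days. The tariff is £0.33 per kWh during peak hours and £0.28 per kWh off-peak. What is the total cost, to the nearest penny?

Peak energy = 0.1 kW × 0.5 h × 7 = 0.35 kWh
Off-peak energy = 0.1 kW × 3 h × 7 = 2.1 kWh
Cost = 0.35 × £0.33 + 2.1 × £0.28 = £0.1155 + £0.588 = £0.70

£0.70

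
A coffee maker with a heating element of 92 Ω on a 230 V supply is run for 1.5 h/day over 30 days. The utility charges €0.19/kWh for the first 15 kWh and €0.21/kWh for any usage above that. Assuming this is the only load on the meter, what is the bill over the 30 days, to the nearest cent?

Power = V²/R = 230²/92 = 575 W = 0.575 kW
Runtime = 1.5 h/day × 30 days = 45 h
Energy = 0.575 kW × 45 h = 25.875 kWh
Tier 1 (0–15 kWh): 15 × €0.19 = €2.85
Above 15 kWh: 10.875 × €0.21 = €2.28375
Bill = €5.13

€5.13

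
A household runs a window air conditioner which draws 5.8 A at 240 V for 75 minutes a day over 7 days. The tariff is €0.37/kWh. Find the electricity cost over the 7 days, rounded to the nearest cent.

Power = 5.8 A × 240 V = 1392 W = 1.392 kW
Runtime = 75 min × 7 = 525 min = 8.75 h
Energy = 1.392 kW × 8.75 h = 12.18 kWh
Cost = 12.18 kWh × €0.37/kWh = €4.51

€4.51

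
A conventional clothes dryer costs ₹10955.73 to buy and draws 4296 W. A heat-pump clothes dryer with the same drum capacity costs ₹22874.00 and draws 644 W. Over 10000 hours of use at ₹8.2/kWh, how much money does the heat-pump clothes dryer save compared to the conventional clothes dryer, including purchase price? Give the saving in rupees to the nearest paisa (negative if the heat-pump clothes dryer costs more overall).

conventional clothes dryer: ₹10955.73 + (4296/1000) kW × 10000 h × ₹8.2 = ₹10955.73 + ₹352272 = ₹363227.73
heat-pump clothes dryer: ₹22874.00 + (644/1000) kW × 10000 h × ₹8.2 = ₹22874.00 + ₹52808 = ₹75682
Saving = ₹363227.73 − ₹75682 = ₹287545.73

₹287545.73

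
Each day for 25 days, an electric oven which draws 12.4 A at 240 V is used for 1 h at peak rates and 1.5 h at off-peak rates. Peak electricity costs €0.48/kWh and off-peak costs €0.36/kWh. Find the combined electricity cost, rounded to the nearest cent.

€75.89

Power = 12.4 A × 240 V = 2976 W = 2.976 kW
Peak energy = 2.976 kW × 1 h × 25 = 74.4 kWh
Off-peak energy = 2.976 kW × 1.5 h × 25 = 111.6 kWh
Cost = 74.4 × €0.48 + 111.6 × €0.36 = €35.712 + €40.176 = €75.89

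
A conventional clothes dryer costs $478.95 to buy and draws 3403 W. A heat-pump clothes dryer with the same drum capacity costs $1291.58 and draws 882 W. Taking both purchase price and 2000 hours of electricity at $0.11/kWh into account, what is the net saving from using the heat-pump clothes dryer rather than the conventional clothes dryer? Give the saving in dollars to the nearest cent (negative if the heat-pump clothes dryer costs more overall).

-$258.01

conventional clothes dryer: $478.95 + (3403/1000) kW × 2000 h × $0.11 = $478.95 + $748.66 = $1227.61
heat-pump clothes dryer: $1291.58 + (882/1000) kW × 2000 h × $0.11 = $1291.58 + $194.04 = $1485.62
Saving = $1227.61 − $1485.62 = −$258.01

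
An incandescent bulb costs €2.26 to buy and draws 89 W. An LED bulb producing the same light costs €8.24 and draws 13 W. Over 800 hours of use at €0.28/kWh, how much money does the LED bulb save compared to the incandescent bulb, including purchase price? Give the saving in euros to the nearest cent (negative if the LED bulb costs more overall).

incandescent bulb: €2.26 + (89/1000) kW × 800 h × €0.28 = €2.26 + €19.936 = €22.196
LED bulb: €8.24 + (13/1000) kW × 800 h × €0.28 = €8.24 + €2.912 = €11.152
Saving = €22.196 − €11.152 = €11.044 → €11.04

€11.04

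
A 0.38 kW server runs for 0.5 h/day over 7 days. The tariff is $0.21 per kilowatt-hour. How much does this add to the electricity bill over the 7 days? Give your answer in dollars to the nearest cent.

Runtime = 0.5 h/day × 7 days = 3.5 h
Energy = 0.38 kW × 3.5 h = 1.33 kWh
Cost = 1.33 kWh × $0.21/kWh = $0.28

$0.28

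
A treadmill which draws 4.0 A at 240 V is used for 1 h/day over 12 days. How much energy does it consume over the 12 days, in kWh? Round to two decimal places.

Power = 4.0 A × 240 V = 960 W = 0.96 kW
Runtime = 1 h/day × 12 days = 12 h
Energy = 0.96 kW × 12 h = 11.52 kWh

11.52 kWh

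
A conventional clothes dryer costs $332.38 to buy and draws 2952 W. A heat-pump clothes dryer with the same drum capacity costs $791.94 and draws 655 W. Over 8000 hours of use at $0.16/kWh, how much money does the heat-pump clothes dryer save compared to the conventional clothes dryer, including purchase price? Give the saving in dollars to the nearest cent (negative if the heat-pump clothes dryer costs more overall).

conventional clothes dryer: $332.38 + (2952/1000) kW × 8000 h × $0.16 = $332.38 + $3778.56 = $4110.94
heat-pump clothes dryer: $791.94 + (655/1000) kW × 8000 h × $0.16 = $791.94 + $838.4 = $1630.34
Saving = $4110.94 − $1630.34 = $2480.6

$2480.60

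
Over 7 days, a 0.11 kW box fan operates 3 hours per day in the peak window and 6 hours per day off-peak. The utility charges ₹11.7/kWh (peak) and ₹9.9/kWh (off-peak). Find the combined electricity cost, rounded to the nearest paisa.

Peak energy = 0.11 kW × 3 h × 7 = 2.31 kWh
Off-peak energy = 0.11 kW × 6 h × 7 = 4.62 kWh
Cost = 2.31 × ₹11.7 + 4.62 × ₹9.9 = ₹27.027 + ₹45.738 = ₹72.77

₹72.77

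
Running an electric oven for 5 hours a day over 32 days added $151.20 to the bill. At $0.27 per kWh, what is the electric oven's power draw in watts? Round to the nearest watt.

Energy = $151.20 ÷ $0.27/kWh = 560 kWh
Runtime = 5 h/day × 32 days = 160 h
Power = 560 kWh ÷ 160 h = 3.5 kW = 3500 W

3500 W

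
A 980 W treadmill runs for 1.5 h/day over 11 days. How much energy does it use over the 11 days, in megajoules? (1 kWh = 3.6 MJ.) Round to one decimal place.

58.2 MJ

Runtime = 1.5 h/day × 11 days = 16.5 h
Energy = 0.98 kW × 16.5 h = 16.17 kWh
= 16.17 × 3.6 MJ = 58.2 MJ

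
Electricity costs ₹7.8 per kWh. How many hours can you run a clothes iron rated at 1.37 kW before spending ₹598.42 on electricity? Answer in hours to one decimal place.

Energy available = ₹598.42 ÷ ₹7.8/kWh = 76.7205 kWh
Hours = 76.7205 kWh ÷ 1.37 kW = 56.0 h

56.0 h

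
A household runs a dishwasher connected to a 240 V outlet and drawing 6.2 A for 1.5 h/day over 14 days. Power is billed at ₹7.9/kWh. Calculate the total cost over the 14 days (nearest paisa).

Power = 6.2 A × 240 V = 1488 W = 1.488 kW
Runtime = 1.5 h/day × 14 days = 21 h
Energy = 1.488 kW × 21 h = 31.248 kWh
Cost = 31.248 kWh × ₹7.9/kWh = ₹246.86

₹246.86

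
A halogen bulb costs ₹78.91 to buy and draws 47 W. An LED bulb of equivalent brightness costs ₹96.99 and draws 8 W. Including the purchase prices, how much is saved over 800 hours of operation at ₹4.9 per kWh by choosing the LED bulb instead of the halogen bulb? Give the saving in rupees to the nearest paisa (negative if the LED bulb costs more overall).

halogen bulb: ₹78.91 + (47/1000) kW × 800 h × ₹4.9 = ₹78.91 + ₹184.24 = ₹263.15
LED bulb: ₹96.99 + (8/1000) kW × 800 h × ₹4.9 = ₹96.99 + ₹31.36 = ₹128.35
Saving = ₹263.15 − ₹128.35 = ₹134.8

₹134.80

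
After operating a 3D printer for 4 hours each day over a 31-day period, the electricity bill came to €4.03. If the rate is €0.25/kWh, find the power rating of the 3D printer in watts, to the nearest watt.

Energy = €4.03 ÷ €0.25/kWh = 16.12 kWh
Runtime = 4 h/day × 31 days = 124 h
Power = 16.12 kWh ÷ 124 h = 0.13 kW = 130 W

130 W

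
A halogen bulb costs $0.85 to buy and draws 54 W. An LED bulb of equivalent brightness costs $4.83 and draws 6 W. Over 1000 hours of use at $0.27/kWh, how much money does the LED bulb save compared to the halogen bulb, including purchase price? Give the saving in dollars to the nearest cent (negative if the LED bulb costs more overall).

halogen bulb: $0.85 + (54/1000) kW × 1000 h × $0.27 = $0.85 + $14.58 = $15.43
LED bulb: $4.83 + (6/1000) kW × 1000 h × $0.27 = $4.83 + $1.62 = $6.45
Saving = $15.43 − $6.45 = $8.98

$8.98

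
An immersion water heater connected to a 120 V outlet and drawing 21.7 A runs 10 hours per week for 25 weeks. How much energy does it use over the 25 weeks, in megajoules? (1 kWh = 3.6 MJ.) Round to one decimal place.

2343.6 MJ

Power = 21.7 A × 120 V = 2604 W = 2.604 kW
Runtime = 10 h/week × 25 weeks = 250 h
Energy = 2.604 kW × 250 h = 651 kWh
= 651 × 3.6 MJ = 2343.6 MJ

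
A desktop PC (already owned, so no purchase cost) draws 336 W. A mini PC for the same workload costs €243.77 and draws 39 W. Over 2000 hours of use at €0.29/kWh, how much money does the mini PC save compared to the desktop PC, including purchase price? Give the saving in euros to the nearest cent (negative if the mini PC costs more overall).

desktop PC: €0.00 + (336/1000) kW × 2000 h × €0.29 = €0.00 + €194.88 = €194.88
mini PC: €243.77 + (39/1000) kW × 2000 h × €0.29 = €243.77 + €22.62 = €266.39
Saving = €194.88 − €266.39 = −€71.51

-€71.51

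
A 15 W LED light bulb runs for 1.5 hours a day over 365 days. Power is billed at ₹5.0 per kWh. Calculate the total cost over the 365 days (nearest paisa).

₹41.06

Runtime = 1.5 h/day × 365 days = 547.5 h
Energy = 0.015 kW × 547.5 h = 8.2125 kWh
Cost = 8.2125 kWh × ₹5.0/kWh = ₹41.06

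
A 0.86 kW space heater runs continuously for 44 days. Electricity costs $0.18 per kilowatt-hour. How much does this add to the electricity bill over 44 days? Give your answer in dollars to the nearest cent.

Runtime = 24 h × 44 = 1056 h
Energy = 0.86 kW × 1056 h = 908.16 kWh
Cost = 908.16 kWh × $0.18/kWh = $163.47

$163.47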